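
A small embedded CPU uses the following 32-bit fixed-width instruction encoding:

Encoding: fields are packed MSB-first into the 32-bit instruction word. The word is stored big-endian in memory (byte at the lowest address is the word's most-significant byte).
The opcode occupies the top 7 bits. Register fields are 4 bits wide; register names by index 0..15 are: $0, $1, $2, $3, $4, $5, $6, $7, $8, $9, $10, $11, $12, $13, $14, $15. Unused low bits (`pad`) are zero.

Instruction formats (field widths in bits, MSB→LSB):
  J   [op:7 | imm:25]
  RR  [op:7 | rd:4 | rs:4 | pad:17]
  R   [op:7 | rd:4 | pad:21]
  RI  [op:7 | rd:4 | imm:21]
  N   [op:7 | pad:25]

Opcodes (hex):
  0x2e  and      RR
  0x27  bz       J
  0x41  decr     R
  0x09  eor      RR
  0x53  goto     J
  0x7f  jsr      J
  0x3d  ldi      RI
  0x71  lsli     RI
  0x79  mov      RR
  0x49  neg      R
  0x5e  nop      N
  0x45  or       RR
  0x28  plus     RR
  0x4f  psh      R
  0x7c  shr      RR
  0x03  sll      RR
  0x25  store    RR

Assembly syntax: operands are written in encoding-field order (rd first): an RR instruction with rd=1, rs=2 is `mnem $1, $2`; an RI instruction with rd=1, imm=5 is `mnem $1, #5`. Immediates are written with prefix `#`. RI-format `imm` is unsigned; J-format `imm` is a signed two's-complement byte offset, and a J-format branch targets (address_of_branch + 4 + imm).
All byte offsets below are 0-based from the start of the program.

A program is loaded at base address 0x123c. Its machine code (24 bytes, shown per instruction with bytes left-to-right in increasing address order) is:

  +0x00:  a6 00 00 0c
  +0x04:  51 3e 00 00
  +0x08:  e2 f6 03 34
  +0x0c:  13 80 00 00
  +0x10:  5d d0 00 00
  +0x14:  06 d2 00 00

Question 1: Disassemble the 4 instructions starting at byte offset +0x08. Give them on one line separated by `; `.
lsli $7, #1442612; eor $12, $0; and $14, $8; sll $6, $9

@+08  big-endian(e2 f6 03 34) = 0xe2f60334
  op=0xe2f60334>>25=0x71 ⇒ lsli (RI)
  [24:21] rd=7 = $7
  [20:0] imm=1442612 = #1442612
@+0c  big-endian(13 80 00 00) = 0x13800000
  op=0x13800000>>25=0x9 ⇒ eor (RR)
  [24:21] rd=12 = $12
  [20:17] rs=0 = $0
@+10  big-endian(5d d0 00 00) = 0x5dd00000
  op=0x5dd00000>>25=0x2e ⇒ and (RR)
  [24:21] rd=14 = $14
  [20:17] rs=8 = $8
@+14  big-endian(06 d2 00 00) = 0x06d20000
  op=0x06d20000>>25=0x3 ⇒ sll (RR)
  [24:21] rd=6 = $6
  [20:17] rs=9 = $9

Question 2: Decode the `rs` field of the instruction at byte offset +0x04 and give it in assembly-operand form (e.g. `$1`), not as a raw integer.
$15

[04] 51 3e 00 00 → 0x513e0000
  opcode bits[31:25]=0x28: plus/RR
  rd: (w>>21)&0xf=0x9 → $9
  rs: (w>>17)&0xf=0xf → $15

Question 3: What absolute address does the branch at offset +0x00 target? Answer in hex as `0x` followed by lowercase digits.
0x124c

@+00  big-endian(a6 00 00 0c) = 0xa600000c
  top 7b → 0x53 → goto [J]
  imm@[24:0]=0xc ⇒ #12
  target = base 0x123c + off 0x00 + 4 + imm 12 = 0x124c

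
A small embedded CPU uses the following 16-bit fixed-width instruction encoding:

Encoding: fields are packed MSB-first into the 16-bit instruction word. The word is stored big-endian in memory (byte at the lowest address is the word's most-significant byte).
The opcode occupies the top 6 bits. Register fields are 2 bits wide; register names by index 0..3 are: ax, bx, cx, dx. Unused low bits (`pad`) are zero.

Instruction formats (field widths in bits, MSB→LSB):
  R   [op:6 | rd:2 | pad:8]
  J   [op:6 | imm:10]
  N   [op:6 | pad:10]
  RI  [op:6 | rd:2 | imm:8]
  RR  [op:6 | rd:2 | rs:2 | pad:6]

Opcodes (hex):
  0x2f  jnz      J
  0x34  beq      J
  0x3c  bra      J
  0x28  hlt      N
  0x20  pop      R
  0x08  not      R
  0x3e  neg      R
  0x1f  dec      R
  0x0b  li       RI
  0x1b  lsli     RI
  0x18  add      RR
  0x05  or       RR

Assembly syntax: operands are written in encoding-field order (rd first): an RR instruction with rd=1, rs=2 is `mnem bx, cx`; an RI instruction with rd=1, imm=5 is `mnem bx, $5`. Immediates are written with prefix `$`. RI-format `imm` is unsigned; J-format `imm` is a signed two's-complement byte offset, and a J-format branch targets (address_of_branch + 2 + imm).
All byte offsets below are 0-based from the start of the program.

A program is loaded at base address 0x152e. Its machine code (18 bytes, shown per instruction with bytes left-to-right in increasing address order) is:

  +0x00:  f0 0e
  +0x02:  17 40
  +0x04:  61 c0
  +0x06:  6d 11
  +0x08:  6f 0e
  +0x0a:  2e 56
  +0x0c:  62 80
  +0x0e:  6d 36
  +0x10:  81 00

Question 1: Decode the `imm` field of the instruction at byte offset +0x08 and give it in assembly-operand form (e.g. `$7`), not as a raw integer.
$14

@+08  big-endian(6f 0e) = 0x6f0e
  op=0x6f0e>>10=0x1b ⇒ lsli (RI)
  rd: (w>>8)&0x3=0x3 → dx
  imm: (w>>0)&0xff=0xe → $14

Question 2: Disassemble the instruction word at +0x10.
+0x10: 81 00 ⇒ word 0x8100 (big)
  op=0x8100>>10=0x20 ⇒ pop (R)
  rd@[9:8]=0x1 ⇒ bx

pop bx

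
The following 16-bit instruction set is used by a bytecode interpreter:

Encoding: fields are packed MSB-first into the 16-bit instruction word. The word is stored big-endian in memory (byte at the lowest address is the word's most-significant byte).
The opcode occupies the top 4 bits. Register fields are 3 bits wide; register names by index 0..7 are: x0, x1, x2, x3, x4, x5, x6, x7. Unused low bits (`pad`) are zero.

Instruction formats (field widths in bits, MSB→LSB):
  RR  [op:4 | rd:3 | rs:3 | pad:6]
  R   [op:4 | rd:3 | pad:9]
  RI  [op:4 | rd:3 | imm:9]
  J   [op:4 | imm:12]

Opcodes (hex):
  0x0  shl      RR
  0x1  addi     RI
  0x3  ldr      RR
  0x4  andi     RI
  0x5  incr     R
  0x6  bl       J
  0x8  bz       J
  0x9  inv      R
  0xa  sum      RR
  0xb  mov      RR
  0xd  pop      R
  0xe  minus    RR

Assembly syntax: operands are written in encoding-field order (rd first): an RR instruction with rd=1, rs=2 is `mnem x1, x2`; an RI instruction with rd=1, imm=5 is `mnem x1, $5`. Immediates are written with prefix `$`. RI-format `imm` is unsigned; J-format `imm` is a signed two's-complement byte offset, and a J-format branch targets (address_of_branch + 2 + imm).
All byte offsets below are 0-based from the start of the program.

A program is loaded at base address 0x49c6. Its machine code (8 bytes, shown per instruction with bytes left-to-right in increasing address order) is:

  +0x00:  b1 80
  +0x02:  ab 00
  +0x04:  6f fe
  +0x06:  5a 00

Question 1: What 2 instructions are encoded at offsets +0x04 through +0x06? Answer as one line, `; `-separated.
bl $-2; incr x5

@+04  big-endian(6f fe) = 0x6ffe
  opcode bits[15:12]=0x6: bl/J
  [11:0] imm=4094 (s12→-2) = $-2
@+06  big-endian(5a 00) = 0x5a00
  opcode bits[15:12]=0x5: incr/R
  [11:9] rd=5 = x5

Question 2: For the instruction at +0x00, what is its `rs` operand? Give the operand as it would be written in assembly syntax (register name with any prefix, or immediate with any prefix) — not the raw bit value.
x6

off 0x00: read b1 80 as big → 0xb180
  opcode bits[15:12]=0xb: mov/RR
  [11:9] rd=0 = x0
  [8:6] rs=6 = x6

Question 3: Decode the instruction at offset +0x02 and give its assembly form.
@+02  big-endian(ab 00) = 0xab00
  opcode bits[15:12]=0xa: sum/RR
  rd@[11:9]=0x5 ⇒ x5
  rs@[8:6]=0x4 ⇒ x4

sum x5, x4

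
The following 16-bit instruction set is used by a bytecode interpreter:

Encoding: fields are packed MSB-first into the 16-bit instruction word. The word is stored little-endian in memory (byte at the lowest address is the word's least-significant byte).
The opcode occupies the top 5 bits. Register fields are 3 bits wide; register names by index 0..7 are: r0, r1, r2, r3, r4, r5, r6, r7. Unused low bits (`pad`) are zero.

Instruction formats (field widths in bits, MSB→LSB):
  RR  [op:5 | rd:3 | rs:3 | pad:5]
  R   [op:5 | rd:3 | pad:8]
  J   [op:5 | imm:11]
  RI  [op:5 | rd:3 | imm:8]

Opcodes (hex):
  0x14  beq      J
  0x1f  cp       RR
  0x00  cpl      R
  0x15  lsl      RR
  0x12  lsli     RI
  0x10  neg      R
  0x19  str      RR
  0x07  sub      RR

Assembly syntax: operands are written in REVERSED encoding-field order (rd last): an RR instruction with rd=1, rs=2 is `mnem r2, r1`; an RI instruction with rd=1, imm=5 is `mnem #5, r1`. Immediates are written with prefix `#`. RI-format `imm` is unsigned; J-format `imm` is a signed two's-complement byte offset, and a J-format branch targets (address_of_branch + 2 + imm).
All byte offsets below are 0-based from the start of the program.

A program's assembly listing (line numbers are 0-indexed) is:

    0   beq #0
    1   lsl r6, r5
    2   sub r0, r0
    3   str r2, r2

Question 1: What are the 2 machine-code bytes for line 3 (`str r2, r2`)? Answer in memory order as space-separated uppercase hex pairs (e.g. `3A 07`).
L3: str op=0x19:5|rd=2:3|rs=2:3|pad=0:5 ⇒ 0xca40 ⇒ little 40 ca

40 CA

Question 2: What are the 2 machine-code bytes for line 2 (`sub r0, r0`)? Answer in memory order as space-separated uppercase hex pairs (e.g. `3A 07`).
2. sub fields op=0x7:5|rd=0:3|rs=0:3|pad=0:5 → word 3800h → 00 38

00 38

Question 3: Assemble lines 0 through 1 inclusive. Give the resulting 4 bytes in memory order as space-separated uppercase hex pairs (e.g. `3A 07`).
0. beq fields op=0x14:5|imm=0:11 → word a000h → 00 a0
1. lsl fields op=0x15:5|rd=5:3|rs=6:3|pad=0:5 → word adc0h → c0 ad

00 A0 C0 AD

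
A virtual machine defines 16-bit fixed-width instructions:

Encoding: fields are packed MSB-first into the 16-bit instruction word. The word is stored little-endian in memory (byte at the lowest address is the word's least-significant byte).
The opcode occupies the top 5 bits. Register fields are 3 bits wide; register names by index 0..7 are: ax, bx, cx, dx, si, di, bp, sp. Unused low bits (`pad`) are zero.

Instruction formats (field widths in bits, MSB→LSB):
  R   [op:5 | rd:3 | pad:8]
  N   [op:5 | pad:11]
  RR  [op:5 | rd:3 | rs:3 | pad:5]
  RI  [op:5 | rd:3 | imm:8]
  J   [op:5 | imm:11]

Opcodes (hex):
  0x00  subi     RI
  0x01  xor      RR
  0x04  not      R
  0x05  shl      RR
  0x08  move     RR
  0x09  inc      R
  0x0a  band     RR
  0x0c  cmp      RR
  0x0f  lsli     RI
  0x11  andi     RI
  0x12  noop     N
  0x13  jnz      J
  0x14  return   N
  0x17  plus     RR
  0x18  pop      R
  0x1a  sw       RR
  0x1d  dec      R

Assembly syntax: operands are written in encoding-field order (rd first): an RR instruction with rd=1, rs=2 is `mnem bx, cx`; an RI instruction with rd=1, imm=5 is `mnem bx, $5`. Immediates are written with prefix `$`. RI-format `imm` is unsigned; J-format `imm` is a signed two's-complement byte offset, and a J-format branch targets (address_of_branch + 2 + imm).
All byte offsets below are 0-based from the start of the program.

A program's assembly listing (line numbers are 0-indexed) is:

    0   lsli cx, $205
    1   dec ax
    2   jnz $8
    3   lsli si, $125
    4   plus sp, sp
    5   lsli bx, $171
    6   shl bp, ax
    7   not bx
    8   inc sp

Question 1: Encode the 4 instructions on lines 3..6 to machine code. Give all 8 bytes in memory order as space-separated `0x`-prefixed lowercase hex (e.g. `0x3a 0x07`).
0x7d 0x7c 0xe0 0xbf 0xab 0x79 0x00 0x2e

3. lsli fields op=0xf:5|rd=4:3|imm=125:8 → word 7c7dh → 7d 7c
4. plus fields op=0x17:5|rd=7:3|rs=7:3|pad=0:5 → word bfe0h → e0 bf
5. lsli fields op=0xf:5|rd=1:3|imm=171:8 → word 79abh → ab 79
6. shl fields op=0x5:5|rd=6:3|rs=0:3|pad=0:5 → word 2e00h → 00 2e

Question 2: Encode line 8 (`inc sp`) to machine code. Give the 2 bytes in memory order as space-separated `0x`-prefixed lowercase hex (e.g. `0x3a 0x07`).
0x00 0x4f

8. inc fields op=0x9:5|rd=7:3|pad=0:8 → word 4f00h → 00 4f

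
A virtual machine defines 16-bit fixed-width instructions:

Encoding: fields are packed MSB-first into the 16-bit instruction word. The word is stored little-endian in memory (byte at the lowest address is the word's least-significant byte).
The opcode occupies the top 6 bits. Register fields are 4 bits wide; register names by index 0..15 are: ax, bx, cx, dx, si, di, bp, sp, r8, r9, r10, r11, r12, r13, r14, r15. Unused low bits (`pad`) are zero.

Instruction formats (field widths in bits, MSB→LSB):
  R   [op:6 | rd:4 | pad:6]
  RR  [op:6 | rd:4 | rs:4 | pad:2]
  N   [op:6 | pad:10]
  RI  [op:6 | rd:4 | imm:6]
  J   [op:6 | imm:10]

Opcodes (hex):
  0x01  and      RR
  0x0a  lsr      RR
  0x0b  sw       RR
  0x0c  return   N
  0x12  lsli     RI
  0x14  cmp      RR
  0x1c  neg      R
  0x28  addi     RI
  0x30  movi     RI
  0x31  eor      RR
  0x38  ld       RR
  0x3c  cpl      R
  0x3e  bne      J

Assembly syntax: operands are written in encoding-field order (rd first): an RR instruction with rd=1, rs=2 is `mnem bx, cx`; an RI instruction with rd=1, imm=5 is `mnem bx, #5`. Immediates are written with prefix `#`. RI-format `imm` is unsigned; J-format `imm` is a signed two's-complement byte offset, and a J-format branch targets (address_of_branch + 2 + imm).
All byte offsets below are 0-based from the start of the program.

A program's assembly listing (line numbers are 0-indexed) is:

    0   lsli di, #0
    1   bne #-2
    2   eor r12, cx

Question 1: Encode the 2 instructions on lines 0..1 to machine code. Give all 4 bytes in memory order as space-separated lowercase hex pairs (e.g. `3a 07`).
40 49 fe fb

L0: lsli op=0x12:6|rd=5:4|imm=0:6 ⇒ 0x4940 ⇒ little 40 49
L1: bne op=0x3e:6|imm=-2:10 ⇒ 0xfbfe ⇒ little fe fb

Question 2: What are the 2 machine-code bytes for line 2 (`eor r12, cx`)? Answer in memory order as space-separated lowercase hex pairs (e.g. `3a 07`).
L2: eor op=0x31:6|rd=12:4|rs=2:4|pad=0:2 ⇒ 0xc708 ⇒ little 08 c7

08 c7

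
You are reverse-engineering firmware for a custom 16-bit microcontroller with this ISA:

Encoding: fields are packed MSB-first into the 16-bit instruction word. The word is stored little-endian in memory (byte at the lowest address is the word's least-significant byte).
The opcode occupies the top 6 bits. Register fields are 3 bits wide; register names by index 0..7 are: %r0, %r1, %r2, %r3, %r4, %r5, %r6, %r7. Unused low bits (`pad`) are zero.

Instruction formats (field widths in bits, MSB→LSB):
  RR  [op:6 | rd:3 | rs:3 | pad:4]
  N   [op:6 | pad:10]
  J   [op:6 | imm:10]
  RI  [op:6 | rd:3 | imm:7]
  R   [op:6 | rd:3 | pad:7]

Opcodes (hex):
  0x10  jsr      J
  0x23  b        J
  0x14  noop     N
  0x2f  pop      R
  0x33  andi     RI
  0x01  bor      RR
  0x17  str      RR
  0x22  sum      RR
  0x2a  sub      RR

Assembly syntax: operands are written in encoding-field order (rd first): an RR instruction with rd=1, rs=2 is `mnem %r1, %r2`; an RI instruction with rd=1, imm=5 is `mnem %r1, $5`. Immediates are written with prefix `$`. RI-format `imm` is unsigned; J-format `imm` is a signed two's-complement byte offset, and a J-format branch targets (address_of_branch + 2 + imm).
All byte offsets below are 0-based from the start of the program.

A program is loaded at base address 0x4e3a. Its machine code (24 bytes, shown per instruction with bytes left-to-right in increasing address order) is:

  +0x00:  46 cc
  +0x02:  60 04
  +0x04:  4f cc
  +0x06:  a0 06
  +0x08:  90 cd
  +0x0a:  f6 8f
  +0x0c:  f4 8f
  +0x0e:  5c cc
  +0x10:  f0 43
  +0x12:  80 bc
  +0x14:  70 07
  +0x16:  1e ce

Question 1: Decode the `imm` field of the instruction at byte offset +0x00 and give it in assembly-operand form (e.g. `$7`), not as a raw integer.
+0x00: 46 cc ⇒ word 0xcc46 (little)
  opcode bits[15:10]=0x33: andi/RI
  rd@[9:7]=0x0 ⇒ %r0
  imm@[6:0]=0x46 ⇒ $70

$70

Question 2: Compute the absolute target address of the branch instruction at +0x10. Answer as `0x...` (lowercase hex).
@+10  little-endian(f0 43) = 0x43f0
  op=0x43f0>>10=0x10 ⇒ jsr (J)
  [9:0] imm=1008 (s10→-16) = $-16
  target = base 0x4e3a + off 0x10 + 2 + imm -16 = 0x4e3c

0x4e3c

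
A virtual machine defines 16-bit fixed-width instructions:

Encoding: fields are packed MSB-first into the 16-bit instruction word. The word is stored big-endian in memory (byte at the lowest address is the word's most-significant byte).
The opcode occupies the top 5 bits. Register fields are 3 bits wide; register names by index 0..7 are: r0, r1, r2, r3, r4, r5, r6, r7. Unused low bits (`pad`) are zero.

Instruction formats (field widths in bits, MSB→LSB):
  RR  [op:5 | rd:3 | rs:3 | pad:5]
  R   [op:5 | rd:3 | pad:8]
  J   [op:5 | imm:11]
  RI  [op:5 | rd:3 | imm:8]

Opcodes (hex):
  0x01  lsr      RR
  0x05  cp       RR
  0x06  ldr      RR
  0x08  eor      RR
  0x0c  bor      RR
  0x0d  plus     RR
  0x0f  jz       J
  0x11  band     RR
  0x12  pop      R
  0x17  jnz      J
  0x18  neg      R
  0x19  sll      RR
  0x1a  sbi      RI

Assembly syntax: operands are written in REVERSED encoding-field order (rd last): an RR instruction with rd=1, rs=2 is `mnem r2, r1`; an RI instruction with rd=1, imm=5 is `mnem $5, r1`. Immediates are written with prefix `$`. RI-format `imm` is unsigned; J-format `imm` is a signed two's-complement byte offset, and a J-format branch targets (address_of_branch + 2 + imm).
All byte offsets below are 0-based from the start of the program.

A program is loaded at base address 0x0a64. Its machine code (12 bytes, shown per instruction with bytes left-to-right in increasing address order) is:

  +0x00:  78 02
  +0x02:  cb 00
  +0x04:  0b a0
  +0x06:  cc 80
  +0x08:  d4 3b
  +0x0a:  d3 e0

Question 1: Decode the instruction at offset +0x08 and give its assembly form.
@+08  big-endian(d4 3b) = 0xd43b
  top 5b → 0x1a → sbi [RI]
  [10:8] rd=4 = r4
  [7:0] imm=59 = $59

sbi $59, r4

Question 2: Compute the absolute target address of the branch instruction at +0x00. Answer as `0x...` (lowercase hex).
[00] 78 02 → 0x7802
  op=0x7802>>11=0xf ⇒ jz (J)
  imm: (w>>0)&0x7ff=0x2 → $2
  target = base 0x0a64 + off 0x00 + 2 + imm 2 = 0x0a68

0x0a68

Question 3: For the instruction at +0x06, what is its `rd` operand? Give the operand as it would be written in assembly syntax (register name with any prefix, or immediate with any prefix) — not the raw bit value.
r4

@+06  big-endian(cc 80) = 0xcc80
  top 5b → 0x19 → sll [RR]
  rd: (w>>8)&0x7=0x4 → r4
  rs: (w>>5)&0x7=0x4 → r4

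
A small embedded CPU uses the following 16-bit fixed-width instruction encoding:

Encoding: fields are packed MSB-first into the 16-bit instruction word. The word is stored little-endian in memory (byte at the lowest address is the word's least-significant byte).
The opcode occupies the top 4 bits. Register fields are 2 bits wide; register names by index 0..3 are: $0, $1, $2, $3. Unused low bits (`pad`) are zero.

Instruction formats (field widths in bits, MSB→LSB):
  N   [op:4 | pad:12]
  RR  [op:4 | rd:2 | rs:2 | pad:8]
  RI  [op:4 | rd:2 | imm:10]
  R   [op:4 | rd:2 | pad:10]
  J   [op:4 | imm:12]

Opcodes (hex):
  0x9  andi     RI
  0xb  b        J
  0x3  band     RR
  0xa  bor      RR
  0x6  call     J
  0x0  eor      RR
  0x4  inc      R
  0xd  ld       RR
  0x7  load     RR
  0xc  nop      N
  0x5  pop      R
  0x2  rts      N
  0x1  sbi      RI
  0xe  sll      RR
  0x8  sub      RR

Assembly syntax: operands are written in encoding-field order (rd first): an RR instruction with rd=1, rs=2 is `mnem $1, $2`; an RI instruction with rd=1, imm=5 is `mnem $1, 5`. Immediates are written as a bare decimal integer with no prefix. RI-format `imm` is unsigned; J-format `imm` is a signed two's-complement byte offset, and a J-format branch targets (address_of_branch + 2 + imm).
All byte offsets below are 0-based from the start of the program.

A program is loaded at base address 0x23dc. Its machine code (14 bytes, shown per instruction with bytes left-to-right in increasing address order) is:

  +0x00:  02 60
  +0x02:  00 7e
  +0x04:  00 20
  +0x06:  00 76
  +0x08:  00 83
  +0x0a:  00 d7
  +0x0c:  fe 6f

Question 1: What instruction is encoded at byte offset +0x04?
@+04  little-endian(00 20) = 0x2000
  opcode bits[15:12]=0x2: rts/N

rts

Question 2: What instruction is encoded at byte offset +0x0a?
+0x0a: 00 d7 ⇒ word 0xd700 (little)
  top 4b → 0xd → ld [RR]
  [11:10] rd=1 = $1
  [9:8] rs=3 = $3

ld $1, $3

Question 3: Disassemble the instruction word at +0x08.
sub $0, $3

off 0x08: read 00 83 as little → 0x8300
  top 4b → 0x8 → sub [RR]
  rd: (w>>10)&0x3=0x0 → $0
  rs: (w>>8)&0x3=0x3 → $3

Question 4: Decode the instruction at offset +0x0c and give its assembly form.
[0c] fe 6f → 0x6ffe
  opcode bits[15:12]=0x6: call/J
  imm: (w>>0)&0xfff=0xffe (s12→-2) → -2

call -2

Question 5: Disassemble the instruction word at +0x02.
load $3, $2

off 0x02: read 00 7e as little → 0x7e00
  top 4b → 0x7 → load [RR]
  rd: (w>>10)&0x3=0x3 → $3
  rs: (w>>8)&0x3=0x2 → $2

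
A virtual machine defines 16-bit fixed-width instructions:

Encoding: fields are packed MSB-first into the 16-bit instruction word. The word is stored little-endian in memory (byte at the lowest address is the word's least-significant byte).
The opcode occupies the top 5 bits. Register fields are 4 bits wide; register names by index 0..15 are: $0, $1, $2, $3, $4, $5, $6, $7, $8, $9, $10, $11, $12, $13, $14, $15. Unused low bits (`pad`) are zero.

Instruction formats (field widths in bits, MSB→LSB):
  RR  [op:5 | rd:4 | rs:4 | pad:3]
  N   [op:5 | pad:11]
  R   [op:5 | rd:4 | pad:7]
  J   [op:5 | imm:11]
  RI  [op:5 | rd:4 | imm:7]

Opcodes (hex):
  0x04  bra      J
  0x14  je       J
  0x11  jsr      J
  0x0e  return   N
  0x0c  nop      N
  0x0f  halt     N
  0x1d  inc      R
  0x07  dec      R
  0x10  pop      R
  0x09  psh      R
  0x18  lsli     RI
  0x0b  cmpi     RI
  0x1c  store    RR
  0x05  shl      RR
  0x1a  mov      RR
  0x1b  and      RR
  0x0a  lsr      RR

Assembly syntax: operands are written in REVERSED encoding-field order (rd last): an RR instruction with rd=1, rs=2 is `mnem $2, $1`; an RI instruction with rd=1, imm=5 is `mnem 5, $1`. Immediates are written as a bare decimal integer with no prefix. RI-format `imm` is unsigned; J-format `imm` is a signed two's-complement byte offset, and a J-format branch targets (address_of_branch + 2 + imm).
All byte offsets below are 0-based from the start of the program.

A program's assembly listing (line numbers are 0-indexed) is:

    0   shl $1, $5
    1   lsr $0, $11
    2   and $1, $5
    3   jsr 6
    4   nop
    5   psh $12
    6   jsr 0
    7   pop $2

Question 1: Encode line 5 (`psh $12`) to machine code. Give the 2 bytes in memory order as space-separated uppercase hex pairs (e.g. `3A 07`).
00 4E

5. psh fields op=0x9:5|rd=12:4|pad=0:7 → word 4e00h → 00 4e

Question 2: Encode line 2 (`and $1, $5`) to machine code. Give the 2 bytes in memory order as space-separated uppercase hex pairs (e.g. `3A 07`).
2. and fields op=0x1b:5|rd=5:4|rs=1:4|pad=0:3 → word da88h → 88 da

88 DA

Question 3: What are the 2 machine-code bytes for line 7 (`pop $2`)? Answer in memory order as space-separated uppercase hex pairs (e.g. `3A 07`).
00 81

7. pop fields op=0x10:5|rd=2:4|pad=0:7 → word 8100h → 00 81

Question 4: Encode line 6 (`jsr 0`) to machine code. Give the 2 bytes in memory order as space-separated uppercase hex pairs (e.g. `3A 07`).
L6: jsr op=0x11:5|imm=0:11 ⇒ 0x8800 ⇒ little 00 88

00 88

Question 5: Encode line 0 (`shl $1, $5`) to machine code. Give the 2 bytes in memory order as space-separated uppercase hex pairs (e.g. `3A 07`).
L0: shl op=0x5:5|rd=5:4|rs=1:4|pad=0:3 ⇒ 0x2a88 ⇒ little 88 2a

88 2A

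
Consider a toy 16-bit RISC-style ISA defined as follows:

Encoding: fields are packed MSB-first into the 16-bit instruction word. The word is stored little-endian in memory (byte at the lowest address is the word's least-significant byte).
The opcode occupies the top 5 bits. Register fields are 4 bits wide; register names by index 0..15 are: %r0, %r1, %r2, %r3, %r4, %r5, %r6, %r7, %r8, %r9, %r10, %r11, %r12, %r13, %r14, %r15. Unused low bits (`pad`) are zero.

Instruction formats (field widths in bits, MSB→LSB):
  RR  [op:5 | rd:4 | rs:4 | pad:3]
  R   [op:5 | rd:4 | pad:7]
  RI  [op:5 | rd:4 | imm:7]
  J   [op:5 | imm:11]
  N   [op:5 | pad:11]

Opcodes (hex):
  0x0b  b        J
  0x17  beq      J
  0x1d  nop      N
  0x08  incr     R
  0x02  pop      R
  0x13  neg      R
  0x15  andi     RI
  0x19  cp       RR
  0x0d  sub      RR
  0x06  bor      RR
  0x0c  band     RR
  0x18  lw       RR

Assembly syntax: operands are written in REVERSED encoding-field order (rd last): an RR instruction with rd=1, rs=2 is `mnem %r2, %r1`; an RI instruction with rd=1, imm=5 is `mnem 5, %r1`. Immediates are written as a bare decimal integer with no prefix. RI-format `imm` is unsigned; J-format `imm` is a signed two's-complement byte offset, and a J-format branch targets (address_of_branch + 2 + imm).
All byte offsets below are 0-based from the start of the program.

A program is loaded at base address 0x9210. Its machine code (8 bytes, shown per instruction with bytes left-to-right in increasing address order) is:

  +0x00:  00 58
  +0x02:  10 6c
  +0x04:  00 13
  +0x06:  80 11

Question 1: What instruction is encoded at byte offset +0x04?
+0x04: 00 13 ⇒ word 0x1300 (little)
  op=0x1300>>11=0x2 ⇒ pop (R)
  [10:7] rd=6 = %r6

pop %r6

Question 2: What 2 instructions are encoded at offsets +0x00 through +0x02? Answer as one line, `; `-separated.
+0x00: 00 58 ⇒ word 0x5800 (little)
  opcode bits[15:11]=0xb: b/J
  [10:0] imm=0 = 0
+0x02: 10 6c ⇒ word 0x6c10 (little)
  opcode bits[15:11]=0xd: sub/RR
  [10:7] rd=8 = %r8
  [6:3] rs=2 = %r2

b 0; sub %r2, %r8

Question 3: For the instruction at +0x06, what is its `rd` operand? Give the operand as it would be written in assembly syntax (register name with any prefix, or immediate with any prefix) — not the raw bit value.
@+06  little-endian(80 11) = 0x1180
  op=0x1180>>11=0x2 ⇒ pop (R)
  rd@[10:7]=0x3 ⇒ %r3

%r3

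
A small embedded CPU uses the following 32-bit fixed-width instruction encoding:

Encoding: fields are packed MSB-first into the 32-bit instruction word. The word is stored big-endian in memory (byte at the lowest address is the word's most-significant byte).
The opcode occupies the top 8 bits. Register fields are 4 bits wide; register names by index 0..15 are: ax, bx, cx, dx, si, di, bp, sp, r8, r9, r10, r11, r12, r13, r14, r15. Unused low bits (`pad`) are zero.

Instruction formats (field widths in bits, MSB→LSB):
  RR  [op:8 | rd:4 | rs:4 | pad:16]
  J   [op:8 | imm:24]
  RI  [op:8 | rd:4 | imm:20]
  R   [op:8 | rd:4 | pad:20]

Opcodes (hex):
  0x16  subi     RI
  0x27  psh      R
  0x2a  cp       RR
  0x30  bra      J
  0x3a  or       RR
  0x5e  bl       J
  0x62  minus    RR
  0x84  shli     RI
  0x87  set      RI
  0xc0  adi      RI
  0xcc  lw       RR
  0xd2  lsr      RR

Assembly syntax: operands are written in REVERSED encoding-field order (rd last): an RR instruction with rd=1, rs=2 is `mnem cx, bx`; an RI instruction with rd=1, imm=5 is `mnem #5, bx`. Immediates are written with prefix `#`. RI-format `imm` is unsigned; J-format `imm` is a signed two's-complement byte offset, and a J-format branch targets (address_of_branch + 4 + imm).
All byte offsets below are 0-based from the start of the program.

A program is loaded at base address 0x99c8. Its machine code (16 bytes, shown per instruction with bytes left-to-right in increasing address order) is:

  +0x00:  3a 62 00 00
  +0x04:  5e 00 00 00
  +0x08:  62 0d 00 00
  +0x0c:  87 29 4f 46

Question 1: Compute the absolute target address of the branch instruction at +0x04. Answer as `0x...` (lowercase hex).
0x99d0

+0x04: 5e 00 00 00 ⇒ word 0x5e000000 (big)
  op=0x5e000000>>24=0x5e ⇒ bl (J)
  imm@[23:0]=0x0 ⇒ #0
  target = base 0x99c8 + off 0x04 + 4 + imm 0 = 0x99d0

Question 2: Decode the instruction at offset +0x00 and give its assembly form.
or cx, bp

[00] 3a 62 00 00 → 0x3a620000
  opcode bits[31:24]=0x3a: or/RR
  rd@[23:20]=0x6 ⇒ bp
  rs@[19:16]=0x2 ⇒ cx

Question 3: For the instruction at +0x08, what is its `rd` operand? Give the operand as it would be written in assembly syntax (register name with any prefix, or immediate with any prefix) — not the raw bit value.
+0x08: 62 0d 00 00 ⇒ word 0x620d0000 (big)
  op=0x620d0000>>24=0x62 ⇒ minus (RR)
  rd@[23:20]=0x0 ⇒ ax
  rs@[19:16]=0xd ⇒ r13

ax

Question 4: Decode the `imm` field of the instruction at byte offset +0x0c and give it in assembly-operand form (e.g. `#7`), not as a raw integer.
+0x0c: 87 29 4f 46 ⇒ word 0x87294f46 (big)
  opcode bits[31:24]=0x87: set/RI
  rd@[23:20]=0x2 ⇒ cx
  imm@[19:0]=0x94f46 ⇒ #610118

#610118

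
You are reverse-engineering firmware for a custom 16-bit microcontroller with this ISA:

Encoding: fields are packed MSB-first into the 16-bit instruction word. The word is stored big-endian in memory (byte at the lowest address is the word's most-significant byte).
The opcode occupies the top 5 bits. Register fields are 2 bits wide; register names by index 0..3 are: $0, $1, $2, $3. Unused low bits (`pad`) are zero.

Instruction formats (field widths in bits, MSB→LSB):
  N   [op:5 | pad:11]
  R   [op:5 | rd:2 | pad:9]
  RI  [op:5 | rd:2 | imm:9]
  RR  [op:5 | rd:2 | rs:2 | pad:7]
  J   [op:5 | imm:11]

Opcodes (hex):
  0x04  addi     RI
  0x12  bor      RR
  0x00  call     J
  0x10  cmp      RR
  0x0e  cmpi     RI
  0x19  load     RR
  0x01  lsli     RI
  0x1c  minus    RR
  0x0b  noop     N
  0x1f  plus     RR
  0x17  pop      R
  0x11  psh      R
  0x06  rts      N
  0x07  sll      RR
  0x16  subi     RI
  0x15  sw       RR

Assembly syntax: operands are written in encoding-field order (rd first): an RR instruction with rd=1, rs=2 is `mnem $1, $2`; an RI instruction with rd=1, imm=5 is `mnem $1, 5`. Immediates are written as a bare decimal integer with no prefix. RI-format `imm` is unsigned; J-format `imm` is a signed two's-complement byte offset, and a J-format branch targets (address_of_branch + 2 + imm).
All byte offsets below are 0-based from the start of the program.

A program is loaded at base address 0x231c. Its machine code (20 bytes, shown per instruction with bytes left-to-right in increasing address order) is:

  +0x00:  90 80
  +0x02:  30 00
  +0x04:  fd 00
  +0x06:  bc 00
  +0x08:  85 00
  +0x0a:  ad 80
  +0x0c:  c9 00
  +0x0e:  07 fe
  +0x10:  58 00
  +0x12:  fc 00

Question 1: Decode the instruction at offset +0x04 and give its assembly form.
@+04  big-endian(fd 00) = 0xfd00
  op=0xfd00>>11=0x1f ⇒ plus (RR)
  [10:9] rd=2 = $2
  [8:7] rs=2 = $2

plus $2, $2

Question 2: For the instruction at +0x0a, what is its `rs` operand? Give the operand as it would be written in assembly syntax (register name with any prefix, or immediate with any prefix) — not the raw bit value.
off 0x0a: read ad 80 as big → 0xad80
  top 5b → 0x15 → sw [RR]
  rd: (w>>9)&0x3=0x2 → $2
  rs: (w>>7)&0x3=0x3 → $3

$3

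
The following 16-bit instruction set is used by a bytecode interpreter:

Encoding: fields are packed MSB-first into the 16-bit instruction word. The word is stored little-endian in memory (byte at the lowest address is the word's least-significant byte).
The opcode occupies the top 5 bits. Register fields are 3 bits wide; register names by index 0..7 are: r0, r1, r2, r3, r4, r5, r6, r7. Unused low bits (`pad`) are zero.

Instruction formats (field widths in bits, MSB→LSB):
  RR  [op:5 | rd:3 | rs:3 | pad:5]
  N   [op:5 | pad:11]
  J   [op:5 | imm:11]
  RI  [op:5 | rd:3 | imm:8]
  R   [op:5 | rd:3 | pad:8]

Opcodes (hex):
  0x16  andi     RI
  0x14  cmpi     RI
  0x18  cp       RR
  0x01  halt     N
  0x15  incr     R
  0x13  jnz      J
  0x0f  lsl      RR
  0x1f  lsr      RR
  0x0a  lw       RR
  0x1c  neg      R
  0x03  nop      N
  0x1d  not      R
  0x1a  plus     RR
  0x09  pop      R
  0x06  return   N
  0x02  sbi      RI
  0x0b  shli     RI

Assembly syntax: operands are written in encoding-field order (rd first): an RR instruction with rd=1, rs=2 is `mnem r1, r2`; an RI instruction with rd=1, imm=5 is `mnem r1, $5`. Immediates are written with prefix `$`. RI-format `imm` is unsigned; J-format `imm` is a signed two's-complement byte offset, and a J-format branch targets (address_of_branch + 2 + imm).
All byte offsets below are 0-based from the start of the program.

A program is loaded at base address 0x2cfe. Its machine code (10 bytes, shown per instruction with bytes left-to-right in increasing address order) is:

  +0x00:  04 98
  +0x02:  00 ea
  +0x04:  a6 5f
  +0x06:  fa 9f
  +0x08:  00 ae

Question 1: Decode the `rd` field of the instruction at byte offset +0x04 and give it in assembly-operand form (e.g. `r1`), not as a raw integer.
r7

+0x04: a6 5f ⇒ word 0x5fa6 (little)
  top 5b → 0xb → shli [RI]
  rd@[10:8]=0x7 ⇒ r7
  imm@[7:0]=0xa6 ⇒ $166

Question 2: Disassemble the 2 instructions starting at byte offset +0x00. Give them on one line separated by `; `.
@+00  little-endian(04 98) = 0x9804
  op=0x9804>>11=0x13 ⇒ jnz (J)
  imm: (w>>0)&0x7ff=0x4 → $4
@+02  little-endian(00 ea) = 0xea00
  op=0xea00>>11=0x1d ⇒ not (R)
  rd: (w>>8)&0x7=0x2 → r2

jnz $4; not r2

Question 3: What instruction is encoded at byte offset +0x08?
incr r6

@+08  little-endian(00 ae) = 0xae00
  op=0xae00>>11=0x15 ⇒ incr (R)
  [10:8] rd=6 = r6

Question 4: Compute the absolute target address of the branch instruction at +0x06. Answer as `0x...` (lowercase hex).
0x2d00

@+06  little-endian(fa 9f) = 0x9ffa
  top 5b → 0x13 → jnz [J]
  [10:0] imm=2042 (s11→-6) = $-6
  target = base 0x2cfe + off 0x06 + 2 + imm -6 = 0x2d00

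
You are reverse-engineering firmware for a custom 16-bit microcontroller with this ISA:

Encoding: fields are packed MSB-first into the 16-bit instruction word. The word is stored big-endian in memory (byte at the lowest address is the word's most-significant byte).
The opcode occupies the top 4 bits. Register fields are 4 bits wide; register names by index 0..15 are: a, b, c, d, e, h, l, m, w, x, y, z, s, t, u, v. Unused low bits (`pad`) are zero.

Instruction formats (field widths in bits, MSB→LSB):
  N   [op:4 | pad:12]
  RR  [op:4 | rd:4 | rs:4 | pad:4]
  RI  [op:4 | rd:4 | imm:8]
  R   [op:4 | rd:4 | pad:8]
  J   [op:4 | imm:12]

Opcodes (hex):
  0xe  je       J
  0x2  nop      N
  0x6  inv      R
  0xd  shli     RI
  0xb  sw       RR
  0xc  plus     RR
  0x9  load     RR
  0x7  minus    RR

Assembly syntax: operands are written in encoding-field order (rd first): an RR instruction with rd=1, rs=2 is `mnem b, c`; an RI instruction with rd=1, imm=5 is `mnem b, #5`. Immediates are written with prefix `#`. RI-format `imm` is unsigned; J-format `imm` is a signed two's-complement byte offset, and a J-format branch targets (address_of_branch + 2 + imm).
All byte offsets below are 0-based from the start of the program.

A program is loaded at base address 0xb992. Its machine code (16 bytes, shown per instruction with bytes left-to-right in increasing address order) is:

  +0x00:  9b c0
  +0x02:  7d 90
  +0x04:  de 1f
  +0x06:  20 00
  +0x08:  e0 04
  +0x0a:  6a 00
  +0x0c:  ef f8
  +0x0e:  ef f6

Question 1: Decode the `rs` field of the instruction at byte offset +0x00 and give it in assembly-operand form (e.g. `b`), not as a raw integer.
[00] 9b c0 → 0x9bc0
  opcode bits[15:12]=0x9: load/RR
  [11:8] rd=11 = z
  [7:4] rs=12 = s

s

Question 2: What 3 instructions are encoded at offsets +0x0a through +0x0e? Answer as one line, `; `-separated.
[0a] 6a 00 → 0x6a00
  op=0x6a00>>12=0x6 ⇒ inv (R)
  [11:8] rd=10 = y
[0c] ef f8 → 0xeff8
  op=0xeff8>>12=0xe ⇒ je (J)
  [11:0] imm=4088 (s12→-8) = #-8
[0e] ef f6 → 0xeff6
  op=0xeff6>>12=0xe ⇒ je (J)
  [11:0] imm=4086 (s12→-10) = #-10

inv y; je #-8; je #-10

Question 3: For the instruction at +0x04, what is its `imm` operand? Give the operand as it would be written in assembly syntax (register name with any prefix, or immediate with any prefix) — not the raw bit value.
off 0x04: read de 1f as big → 0xde1f
  opcode bits[15:12]=0xd: shli/RI
  rd: (w>>8)&0xf=0xe → u
  imm: (w>>0)&0xff=0x1f → #31

#31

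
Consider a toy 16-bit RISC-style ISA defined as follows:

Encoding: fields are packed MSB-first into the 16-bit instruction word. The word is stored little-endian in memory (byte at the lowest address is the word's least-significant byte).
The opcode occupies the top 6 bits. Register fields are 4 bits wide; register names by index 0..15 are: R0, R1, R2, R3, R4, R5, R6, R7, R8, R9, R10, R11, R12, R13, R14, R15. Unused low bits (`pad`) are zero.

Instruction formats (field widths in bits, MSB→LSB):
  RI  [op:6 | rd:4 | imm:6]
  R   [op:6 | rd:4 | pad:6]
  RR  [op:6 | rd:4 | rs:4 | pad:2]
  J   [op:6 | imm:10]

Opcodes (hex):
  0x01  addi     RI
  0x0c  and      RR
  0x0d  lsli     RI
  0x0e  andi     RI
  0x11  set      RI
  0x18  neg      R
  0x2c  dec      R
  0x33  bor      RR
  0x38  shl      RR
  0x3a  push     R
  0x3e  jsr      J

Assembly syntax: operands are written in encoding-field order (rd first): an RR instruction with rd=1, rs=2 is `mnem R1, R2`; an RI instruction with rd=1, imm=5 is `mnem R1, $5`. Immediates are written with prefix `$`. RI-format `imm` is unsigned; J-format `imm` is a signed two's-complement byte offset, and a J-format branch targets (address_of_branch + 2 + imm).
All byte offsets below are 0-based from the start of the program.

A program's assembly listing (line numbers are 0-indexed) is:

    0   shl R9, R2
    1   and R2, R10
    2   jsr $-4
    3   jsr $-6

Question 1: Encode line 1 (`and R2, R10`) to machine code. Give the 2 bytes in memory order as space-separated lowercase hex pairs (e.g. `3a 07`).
1. and fields op=0xc:6|rd=2:4|rs=10:4|pad=0:2 → word 30a8h → a8 30

a8 30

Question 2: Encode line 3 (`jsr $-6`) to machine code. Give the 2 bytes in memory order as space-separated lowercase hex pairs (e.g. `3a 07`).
fa fb

L3: jsr op=0x3e:6|imm=-6:10 ⇒ 0xfbfa ⇒ little fa fb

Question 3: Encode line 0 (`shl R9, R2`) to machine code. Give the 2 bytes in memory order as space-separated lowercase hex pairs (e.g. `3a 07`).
0. shl fields op=0x38:6|rd=9:4|rs=2:4|pad=0:2 → word e248h → 48 e2

48 e2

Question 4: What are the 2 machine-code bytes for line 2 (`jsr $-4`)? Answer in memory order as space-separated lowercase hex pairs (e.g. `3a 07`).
fc fb

L2: jsr op=0x3e:6|imm=-4:10 ⇒ 0xfbfc ⇒ little fc fb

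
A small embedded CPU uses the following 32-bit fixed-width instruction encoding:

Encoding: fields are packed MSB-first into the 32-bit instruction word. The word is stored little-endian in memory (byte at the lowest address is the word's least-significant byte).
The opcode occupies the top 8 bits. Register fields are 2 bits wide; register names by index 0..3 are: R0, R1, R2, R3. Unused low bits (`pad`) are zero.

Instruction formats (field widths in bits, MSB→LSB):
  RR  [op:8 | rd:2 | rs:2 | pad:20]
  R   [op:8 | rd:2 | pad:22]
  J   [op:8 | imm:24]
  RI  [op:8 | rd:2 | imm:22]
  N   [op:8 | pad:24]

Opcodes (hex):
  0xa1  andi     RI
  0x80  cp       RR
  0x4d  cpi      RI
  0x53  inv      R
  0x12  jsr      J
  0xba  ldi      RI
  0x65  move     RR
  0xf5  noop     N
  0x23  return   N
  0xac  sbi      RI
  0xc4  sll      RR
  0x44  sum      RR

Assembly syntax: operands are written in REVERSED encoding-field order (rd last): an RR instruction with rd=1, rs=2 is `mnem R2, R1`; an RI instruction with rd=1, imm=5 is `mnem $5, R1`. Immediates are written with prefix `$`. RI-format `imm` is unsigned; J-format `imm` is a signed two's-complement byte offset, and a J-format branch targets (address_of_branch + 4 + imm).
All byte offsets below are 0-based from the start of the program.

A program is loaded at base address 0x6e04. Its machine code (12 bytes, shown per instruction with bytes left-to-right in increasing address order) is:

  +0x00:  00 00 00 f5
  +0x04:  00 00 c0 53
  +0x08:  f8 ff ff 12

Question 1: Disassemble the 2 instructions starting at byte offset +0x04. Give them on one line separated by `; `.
inv R3; jsr $-8

+0x04: 00 00 c0 53 ⇒ word 0x53c00000 (little)
  opcode bits[31:24]=0x53: inv/R
  rd@[23:22]=0x3 ⇒ R3
+0x08: f8 ff ff 12 ⇒ word 0x12fffff8 (little)
  opcode bits[31:24]=0x12: jsr/J
  imm@[23:0]=0xfffff8 (s24→-8) ⇒ $-8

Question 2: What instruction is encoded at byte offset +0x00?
@+00  little-endian(00 00 00 f5) = 0xf5000000
  opcode bits[31:24]=0xf5: noop/N

noop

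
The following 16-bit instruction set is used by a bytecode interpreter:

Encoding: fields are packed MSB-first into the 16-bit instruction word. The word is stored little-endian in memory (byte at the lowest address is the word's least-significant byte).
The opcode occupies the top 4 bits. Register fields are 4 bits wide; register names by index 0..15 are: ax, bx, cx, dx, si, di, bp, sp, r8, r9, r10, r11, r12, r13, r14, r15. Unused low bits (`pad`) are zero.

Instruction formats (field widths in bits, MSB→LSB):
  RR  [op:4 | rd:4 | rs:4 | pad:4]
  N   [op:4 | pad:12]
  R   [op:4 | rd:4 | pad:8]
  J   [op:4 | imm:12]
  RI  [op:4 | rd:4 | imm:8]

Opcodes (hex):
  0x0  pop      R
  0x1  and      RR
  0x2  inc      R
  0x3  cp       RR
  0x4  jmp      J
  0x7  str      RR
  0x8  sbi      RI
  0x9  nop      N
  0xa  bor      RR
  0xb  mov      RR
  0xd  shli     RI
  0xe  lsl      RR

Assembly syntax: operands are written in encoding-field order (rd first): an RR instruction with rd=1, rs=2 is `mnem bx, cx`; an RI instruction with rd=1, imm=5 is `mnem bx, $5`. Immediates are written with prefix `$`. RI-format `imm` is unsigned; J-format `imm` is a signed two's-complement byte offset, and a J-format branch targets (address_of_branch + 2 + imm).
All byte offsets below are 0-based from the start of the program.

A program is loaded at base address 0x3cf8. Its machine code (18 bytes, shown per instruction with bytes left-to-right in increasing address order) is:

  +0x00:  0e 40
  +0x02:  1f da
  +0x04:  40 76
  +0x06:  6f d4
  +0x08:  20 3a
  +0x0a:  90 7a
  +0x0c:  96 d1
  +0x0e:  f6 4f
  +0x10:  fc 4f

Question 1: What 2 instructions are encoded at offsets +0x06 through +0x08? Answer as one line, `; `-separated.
[06] 6f d4 → 0xd46f
  top 4b → 0xd → shli [RI]
  [11:8] rd=4 = si
  [7:0] imm=111 = $111
[08] 20 3a → 0x3a20
  top 4b → 0x3 → cp [RR]
  [11:8] rd=10 = r10
  [7:4] rs=2 = cx

shli si, $111; cp r10, cx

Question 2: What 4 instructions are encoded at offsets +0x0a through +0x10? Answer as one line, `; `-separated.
off 0x0a: read 90 7a as little → 0x7a90
  op=0x7a90>>12=0x7 ⇒ str (RR)
  [11:8] rd=10 = r10
  [7:4] rs=9 = r9
off 0x0c: read 96 d1 as little → 0xd196
  op=0xd196>>12=0xd ⇒ shli (RI)
  [11:8] rd=1 = bx
  [7:0] imm=150 = $150
off 0x0e: read f6 4f as little → 0x4ff6
  op=0x4ff6>>12=0x4 ⇒ jmp (J)
  [11:0] imm=4086 (s12→-10) = $-10
off 0x10: read fc 4f as little → 0x4ffc
  op=0x4ffc>>12=0x4 ⇒ jmp (J)
  [11:0] imm=4092 (s12→-4) = $-4

str r10, r9; shli bx, $150; jmp $-10; jmp $-4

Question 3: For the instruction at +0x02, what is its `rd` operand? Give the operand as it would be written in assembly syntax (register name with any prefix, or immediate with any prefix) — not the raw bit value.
r10

off 0x02: read 1f da as little → 0xda1f
  opcode bits[15:12]=0xd: shli/RI
  [11:8] rd=10 = r10
  [7:0] imm=31 = $31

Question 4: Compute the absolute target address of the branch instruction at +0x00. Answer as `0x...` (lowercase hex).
off 0x00: read 0e 40 as little → 0x400e
  top 4b → 0x4 → jmp [J]
  imm: (w>>0)&0xfff=0xe → $14
  target = base 0x3cf8 + off 0x00 + 2 + imm 14 = 0x3d08

0x3d08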